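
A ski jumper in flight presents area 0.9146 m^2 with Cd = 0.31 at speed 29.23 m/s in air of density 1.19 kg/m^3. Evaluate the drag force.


Fd = 0.5 * Cd * rho * A * v^2
Fd = 0.5 * 0.31 * 1.19 * 0.9146 * 29.23^2
v^2 = 854.3929
Fd = 0.5 * 0.31 * 1.19 * 0.9146 * 854.3929 = 144.1343 N

144.1343 N


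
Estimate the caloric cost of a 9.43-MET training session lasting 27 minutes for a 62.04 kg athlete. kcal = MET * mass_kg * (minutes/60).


kcal = MET * mass * time_hr
Convert time: 27 min = 0.45 hr
kcal = 9.43 * 62.04 * 0.45
kcal = 263.2667 kcal

263.2667 kcal


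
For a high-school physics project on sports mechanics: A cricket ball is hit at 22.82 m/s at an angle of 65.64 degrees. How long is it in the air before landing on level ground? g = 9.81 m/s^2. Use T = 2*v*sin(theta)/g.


T = 2*v*sin(theta)/g
sin(theta) = sin(65.64 deg) = 0.911
T = 2*22.82*0.911 / 9.81
T = 41.5768 / 9.81 = 4.2382 s

4.2382 s


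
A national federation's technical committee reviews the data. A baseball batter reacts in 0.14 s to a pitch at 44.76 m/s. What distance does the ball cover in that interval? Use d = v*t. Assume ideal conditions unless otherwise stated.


d = v * t
d = 44.76 * 0.14
d = 6.2664 m

6.2664 m


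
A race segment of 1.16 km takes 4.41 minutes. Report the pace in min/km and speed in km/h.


Pace = time / distance = 4.41 min / 1.16 km = 3.8017 min/km
Speed = distance / time_in_hours = 1.16 / 0.0735 hr
Speed = 15.7823 km/h

3.8017 min/km, 15.7823 km/h


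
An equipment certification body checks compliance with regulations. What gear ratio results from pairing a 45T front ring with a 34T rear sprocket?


GR = front_teeth / rear_teeth
GR = 45 / 34
GR = 1.3235

1.3235


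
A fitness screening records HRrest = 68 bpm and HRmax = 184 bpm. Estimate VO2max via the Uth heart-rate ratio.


VO2max = 15.3 * HRmax / HRrest
VO2max = 15.3 * 184 / 68
VO2max = 2815.2 / 68 = 41.4 mL/kg/min

41.4 mL/kg/min


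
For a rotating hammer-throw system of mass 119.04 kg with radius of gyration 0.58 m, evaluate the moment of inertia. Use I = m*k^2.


I = m * k^2
I = 119.04 * 0.58^2
I = 119.04 * 0.3364 = 40.0451 kg*m^2

40.0451 kg*m^2


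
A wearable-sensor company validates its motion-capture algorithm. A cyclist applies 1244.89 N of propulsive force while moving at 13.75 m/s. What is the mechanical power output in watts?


P = F * v
P = 1244.89 * 13.75
P = 17117.2375 W

17117.2375 W


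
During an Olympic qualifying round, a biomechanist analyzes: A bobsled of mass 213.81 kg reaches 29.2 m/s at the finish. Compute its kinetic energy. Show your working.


KE = 0.5 * m * v^2
KE = 0.5 * 213.81 * 29.2^2
KE = 0.5 * 213.81 * 852.64 = 91151.4792 J

91151.4792 J


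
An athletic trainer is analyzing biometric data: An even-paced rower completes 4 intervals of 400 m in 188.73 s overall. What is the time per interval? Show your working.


Split time = total_time / n_laps = 188.73 / 4
Split time = 47.1825 s per lap

47.1825 s


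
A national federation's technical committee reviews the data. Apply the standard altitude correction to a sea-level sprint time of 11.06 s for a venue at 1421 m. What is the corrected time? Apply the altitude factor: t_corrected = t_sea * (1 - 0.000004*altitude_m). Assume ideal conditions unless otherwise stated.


Correction factor = 1 - 0.000004 * 1421 = 0.994316
t_corrected = t_sea * factor = 11.06 * 0.994316
t_corrected = 10.9971 s

10.9971 s


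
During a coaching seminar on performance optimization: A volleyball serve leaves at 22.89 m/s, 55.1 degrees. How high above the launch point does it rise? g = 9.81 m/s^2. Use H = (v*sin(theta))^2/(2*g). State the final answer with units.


H = (v*sin(theta))^2 / (2*g)
vy = v*sin(theta) = 22.89 * sin(55.1 deg) = 18.7733 m/s
H = vy^2 / (2*g) = 352.4359 / (2*9.81)
H = 352.4359 / 19.62 = 17.9631 m

17.9631 m


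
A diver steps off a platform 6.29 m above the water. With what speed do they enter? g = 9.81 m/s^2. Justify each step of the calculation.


v = sqrt(2 * g * h)
v = sqrt(2 * 9.81 * 6.29)
v = sqrt(123.4098) = 11.109 m/s

11.109 m/s


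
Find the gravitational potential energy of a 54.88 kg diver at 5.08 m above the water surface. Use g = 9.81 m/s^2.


PE = m * g * h
PE = 54.88 * 9.81 * 5.08
PE = 538.3728 * 5.08 = 2734.9338 J

2734.9338 J


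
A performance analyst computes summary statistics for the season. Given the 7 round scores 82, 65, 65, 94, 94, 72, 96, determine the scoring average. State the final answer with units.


Average = sum / n
Sum = 568
Average = 568 / 7 = 81.1429

81.1429


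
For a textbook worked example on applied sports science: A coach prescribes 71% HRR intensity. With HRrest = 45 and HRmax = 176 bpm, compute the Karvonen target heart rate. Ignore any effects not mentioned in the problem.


Target = HRrest + pct*(HRmax - HRrest)
Heart rate reserve = HRmax - HRrest = 176 - 45 = 131 bpm
Fraction = 71% = 0.71
Target = 45 + 0.71 * 131
Target = 45 + 93.01 = 138.01 bpm

138.01 bpm


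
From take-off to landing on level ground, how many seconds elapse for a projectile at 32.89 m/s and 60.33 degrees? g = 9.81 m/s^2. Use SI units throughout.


T = 2*v*sin(theta)/g
sin(theta) = sin(60.33 deg) = 0.8689
T = 2*32.89*0.8689 / 9.81
T = 57.1556 / 9.81 = 5.8263 s

5.8263 s


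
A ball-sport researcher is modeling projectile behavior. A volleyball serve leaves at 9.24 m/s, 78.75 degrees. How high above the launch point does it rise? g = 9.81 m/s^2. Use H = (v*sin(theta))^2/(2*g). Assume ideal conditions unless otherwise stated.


H = (v*sin(theta))^2 / (2*g)
vy = v*sin(theta) = 9.24 * sin(78.75 deg) = 9.0625 m/s
H = vy^2 / (2*g) = 82.1281 / (2*9.81)
H = 82.1281 / 19.62 = 4.1859 m

4.1859 m


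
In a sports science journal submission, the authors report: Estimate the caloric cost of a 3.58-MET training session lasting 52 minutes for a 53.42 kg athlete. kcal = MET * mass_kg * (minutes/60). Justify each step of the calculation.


kcal = MET * mass * time_hr
Convert time: 52 min = 0.8667 hr
kcal = 3.58 * 53.42 * 0.8667
kcal = 165.7445 kcal

165.7445 kcal


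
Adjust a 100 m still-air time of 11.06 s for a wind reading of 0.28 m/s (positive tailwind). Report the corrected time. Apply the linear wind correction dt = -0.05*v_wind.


dt = -0.05 * v_wind = -0.05 * 0.28 = -0.014 s
t_corrected = t_still + dt = 11.06 + (-0.014)
t_corrected = 11.046 s

11.046 s


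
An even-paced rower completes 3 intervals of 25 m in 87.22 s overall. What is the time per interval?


Split time = total_time / n_laps = 87.22 / 3
Split time = 29.0733 s per lap

29.0733 s


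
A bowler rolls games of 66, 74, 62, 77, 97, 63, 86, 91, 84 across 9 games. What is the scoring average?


Average = sum / n
Sum = 700
Average = 700 / 9 = 77.7778

77.7778


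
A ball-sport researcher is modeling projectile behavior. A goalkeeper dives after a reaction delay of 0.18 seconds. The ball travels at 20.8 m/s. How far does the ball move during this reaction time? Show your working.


d = v * t
d = 20.8 * 0.18
d = 3.744 m

3.744 m


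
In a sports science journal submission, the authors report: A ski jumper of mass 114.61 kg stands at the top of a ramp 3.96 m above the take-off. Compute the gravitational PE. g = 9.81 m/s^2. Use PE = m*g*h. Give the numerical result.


PE = m * g * h
PE = 114.61 * 9.81 * 3.96
PE = 1124.3241 * 3.96 = 4452.3234 J

4452.3234 J


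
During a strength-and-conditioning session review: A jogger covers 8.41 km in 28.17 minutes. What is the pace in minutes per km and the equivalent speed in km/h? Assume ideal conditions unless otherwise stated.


Pace = time / distance = 28.17 min / 8.41 km = 3.3496 min/km
Speed = distance / time_in_hours = 8.41 / 0.4695 hr
Speed = 17.9127 km/h

3.3496 min/km, 17.9127 km/h


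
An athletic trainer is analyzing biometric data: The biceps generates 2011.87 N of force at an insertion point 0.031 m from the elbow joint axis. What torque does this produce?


tau = F * d
tau = 2011.87 * 0.031
tau = 62.368 N*m

62.368 N*m


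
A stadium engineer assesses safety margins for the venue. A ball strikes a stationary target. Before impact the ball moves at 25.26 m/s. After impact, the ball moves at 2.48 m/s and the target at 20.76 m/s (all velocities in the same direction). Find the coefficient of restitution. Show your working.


e = (v2_after - v1_after) / (v1_before - v2_before)
Numerator = 20.76 - 2.48 = 18.28
Denominator = 25.26 - 0 = 25.26
e = 18.28 / 25.26 = 0.7237

0.7237


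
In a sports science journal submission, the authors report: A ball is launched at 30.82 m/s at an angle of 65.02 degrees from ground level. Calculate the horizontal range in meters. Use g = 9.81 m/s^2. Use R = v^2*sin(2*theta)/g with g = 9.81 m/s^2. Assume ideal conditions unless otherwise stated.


R = v^2 * sin(2*theta) / g
Convert angle to radians: theta = 65.02 deg = 1.1348 rad
sin(2*theta) = sin(2.2696) = 0.7656
R = 30.82^2 * 0.7656 / 9.81
R = 949.8724 * 0.7656 / 9.81 = 74.1303 m

74.1303 m


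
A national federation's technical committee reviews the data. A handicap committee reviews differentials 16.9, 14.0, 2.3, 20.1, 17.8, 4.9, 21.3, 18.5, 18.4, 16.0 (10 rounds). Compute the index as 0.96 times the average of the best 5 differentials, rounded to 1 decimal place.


All differentials: 16.9, 14.0, 2.3, 20.1, 17.8, 4.9, 21.3, 18.5, 18.4, 16.0
Sorted: 2.3, 4.9, 14.0, 16.0, 16.9, 17.8, 18.4, 18.5, 20.1, 21.3
Best 5: 2.3, 4.9, 14.0, 16.0, 16.9
Average of best = 54.1 / 5 = 10.82
Raw index = 10.82 * 0.96 = 10.3872
Handicap index = round(10.3872, 1) = 10.4

10.4


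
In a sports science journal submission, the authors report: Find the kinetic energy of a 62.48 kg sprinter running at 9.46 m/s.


KE = 0.5 * m * v^2
KE = 0.5 * 62.48 * 9.46^2
KE = 0.5 * 62.48 * 89.4916 = 2795.7176 J

2795.7176 J


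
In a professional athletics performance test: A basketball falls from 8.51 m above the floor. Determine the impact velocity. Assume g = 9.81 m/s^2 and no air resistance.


v = sqrt(2 * g * h)
v = sqrt(2 * 9.81 * 8.51)
v = sqrt(166.9662) = 12.9215 m/s

12.9215 m/s


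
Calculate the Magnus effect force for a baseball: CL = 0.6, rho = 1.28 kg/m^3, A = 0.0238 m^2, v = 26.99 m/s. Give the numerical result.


FM = 0.5 * CL * rho * A * v^2
FM = 0.5 * 0.6 * 1.28 * 0.0238 * 26.99^2
v^2 = 728.4601
FM = 0.5 * 0.6 * 1.28 * 0.0238 * 728.4601 = 6.6575 N

6.6575 N


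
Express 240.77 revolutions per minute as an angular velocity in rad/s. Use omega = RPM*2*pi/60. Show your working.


omega = RPM * 2 * pi / 60
omega = 240.77 * 2 * 3.14159 / 60
omega = 1512.8025 / 60 = 25.2134 rad/s

25.2134 rad/s


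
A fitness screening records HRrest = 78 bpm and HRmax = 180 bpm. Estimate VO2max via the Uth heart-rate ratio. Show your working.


VO2max = 15.3 * HRmax / HRrest
VO2max = 15.3 * 180 / 78
VO2max = 2754 / 78 = 35.3077 mL/kg/min

35.3077 mL/kg/min


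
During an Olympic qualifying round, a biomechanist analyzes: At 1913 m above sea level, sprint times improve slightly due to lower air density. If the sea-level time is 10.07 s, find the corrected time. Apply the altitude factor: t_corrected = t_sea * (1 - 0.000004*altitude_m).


Correction factor = 1 - 0.000004 * 1913 = 0.992348
t_corrected = t_sea * factor = 10.07 * 0.992348
t_corrected = 9.9929 s

9.9929 s


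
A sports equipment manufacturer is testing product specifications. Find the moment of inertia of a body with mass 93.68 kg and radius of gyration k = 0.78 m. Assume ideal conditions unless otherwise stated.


I = m * k^2
I = 93.68 * 0.78^2
I = 93.68 * 0.6084 = 56.9949 kg*m^2

56.9949 kg*m^2


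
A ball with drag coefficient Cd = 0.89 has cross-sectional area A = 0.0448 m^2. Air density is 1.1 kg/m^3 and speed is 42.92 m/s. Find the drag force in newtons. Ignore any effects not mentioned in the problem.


Fd = 0.5 * Cd * rho * A * v^2
Fd = 0.5 * 0.89 * 1.1 * 0.0448 * 42.92^2
v^2 = 1842.1264
Fd = 0.5 * 0.89 * 1.1 * 0.0448 * 1842.1264 = 40.3971 N

40.3971 N


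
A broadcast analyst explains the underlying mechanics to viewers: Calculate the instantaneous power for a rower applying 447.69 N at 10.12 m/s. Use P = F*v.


P = F * v
P = 447.69 * 10.12
P = 4530.6228 W

4530.6228 W


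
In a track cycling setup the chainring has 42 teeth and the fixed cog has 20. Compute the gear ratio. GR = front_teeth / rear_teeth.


GR = front_teeth / rear_teeth
GR = 42 / 20
GR = 2.1

2.1


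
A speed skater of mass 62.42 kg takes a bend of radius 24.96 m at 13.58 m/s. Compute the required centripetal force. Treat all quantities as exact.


Fc = m * v^2 / r
v^2 = 13.58^2 = 184.4164
Fc = 62.42 * 184.4164 / 24.96
Fc = 11511.2717 / 24.96 = 461.1888 N

461.1888 N


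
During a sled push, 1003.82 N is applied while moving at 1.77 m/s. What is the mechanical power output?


P = F * v
P = 1003.82 * 1.77
P = 1776.7614 W

1776.7614 W


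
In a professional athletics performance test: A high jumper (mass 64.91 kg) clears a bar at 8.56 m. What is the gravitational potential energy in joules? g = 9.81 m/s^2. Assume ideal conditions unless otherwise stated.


PE = m * g * h
PE = 64.91 * 9.81 * 8.56
PE = 636.7671 * 8.56 = 5450.7264 J

5450.7264 J


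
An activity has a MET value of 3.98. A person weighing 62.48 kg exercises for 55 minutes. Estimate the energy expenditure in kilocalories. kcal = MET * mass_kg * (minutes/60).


kcal = MET * mass * time_hr
Convert time: 55 min = 0.9167 hr
kcal = 3.98 * 62.48 * 0.9167
kcal = 227.9479 kcal

227.9479 kcal


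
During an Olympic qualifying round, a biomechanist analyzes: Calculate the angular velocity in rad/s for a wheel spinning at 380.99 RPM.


omega = RPM * 2 * pi / 60
omega = 380.99 * 2 * 3.14159 / 60
omega = 2393.8308 / 60 = 39.8972 rad/s

39.8972 rad/s


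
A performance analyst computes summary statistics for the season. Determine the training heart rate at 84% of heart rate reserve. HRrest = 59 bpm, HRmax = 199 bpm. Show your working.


Target = HRrest + pct*(HRmax - HRrest)
Heart rate reserve = HRmax - HRrest = 199 - 59 = 140 bpm
Fraction = 84% = 0.84
Target = 59 + 0.84 * 140
Target = 59 + 117.6 = 176.6 bpm

176.6 bpm


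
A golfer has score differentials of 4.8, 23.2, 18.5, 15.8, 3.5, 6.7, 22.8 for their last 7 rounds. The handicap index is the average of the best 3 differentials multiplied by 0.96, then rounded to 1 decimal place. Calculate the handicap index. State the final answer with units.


All differentials: 4.8, 23.2, 18.5, 15.8, 3.5, 6.7, 22.8
Sorted: 3.5, 4.8, 6.7, 15.8, 18.5, 22.8, 23.2
Best 3: 3.5, 4.8, 6.7
Average of best = 15 / 3 = 5
Raw index = 5 * 0.96 = 4.8
Handicap index = round(4.8, 1) = 4.8

4.8


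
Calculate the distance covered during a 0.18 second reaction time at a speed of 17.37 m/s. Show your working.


d = v * t
d = 17.37 * 0.18
d = 3.1266 m

3.1266 m


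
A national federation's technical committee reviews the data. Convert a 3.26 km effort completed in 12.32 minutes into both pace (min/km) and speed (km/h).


Pace = time / distance = 12.32 min / 3.26 km = 3.7791 min/km
Speed = distance / time_in_hours = 3.26 / 0.2053 hr
Speed = 15.8766 km/h

3.7791 min/km, 15.8766 km/h


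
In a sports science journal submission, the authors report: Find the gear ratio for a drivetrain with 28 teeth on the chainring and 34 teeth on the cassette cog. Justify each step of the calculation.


GR = front_teeth / rear_teeth
GR = 28 / 34
GR = 0.8235

0.8235


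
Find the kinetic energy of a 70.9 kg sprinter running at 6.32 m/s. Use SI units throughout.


KE = 0.5 * m * v^2
KE = 0.5 * 70.9 * 6.32^2
KE = 0.5 * 70.9 * 39.9424 = 1415.9581 J

1415.9581 J


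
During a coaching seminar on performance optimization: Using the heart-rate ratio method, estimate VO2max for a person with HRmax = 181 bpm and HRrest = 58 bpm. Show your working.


VO2max = 15.3 * HRmax / HRrest
VO2max = 15.3 * 181 / 58
VO2max = 2769.3 / 58 = 47.7466 mL/kg/min

47.7466 mL/kg/min


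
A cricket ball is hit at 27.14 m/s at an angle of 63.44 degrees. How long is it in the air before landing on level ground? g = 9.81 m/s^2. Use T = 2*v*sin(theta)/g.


T = 2*v*sin(theta)/g
sin(theta) = sin(63.44 deg) = 0.8945
T = 2*27.14*0.8945 / 9.81
T = 48.5516 / 9.81 = 4.9492 s

4.9492 s


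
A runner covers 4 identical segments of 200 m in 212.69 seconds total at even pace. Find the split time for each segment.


Split time = total_time / n_laps = 212.69 / 4
Split time = 53.1725 s per lap

53.1725 s


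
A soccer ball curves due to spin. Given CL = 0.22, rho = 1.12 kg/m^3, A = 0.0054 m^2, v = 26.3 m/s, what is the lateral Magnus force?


FM = 0.5 * CL * rho * A * v^2
FM = 0.5 * 0.22 * 1.12 * 0.0054 * 26.3^2
v^2 = 691.69
FM = 0.5 * 0.22 * 1.12 * 0.0054 * 691.69 = 0.4602 N

0.4602 N


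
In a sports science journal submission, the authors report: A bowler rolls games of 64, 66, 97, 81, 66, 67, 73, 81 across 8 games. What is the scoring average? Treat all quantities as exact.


Average = sum / n
Sum = 595
Average = 595 / 8 = 74.375

74.375


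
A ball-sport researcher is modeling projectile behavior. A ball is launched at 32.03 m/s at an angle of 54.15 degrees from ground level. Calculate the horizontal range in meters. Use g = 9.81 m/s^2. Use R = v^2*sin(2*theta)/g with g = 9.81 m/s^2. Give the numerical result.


R = v^2 * sin(2*theta) / g
Convert angle to radians: theta = 54.15 deg = 0.9451 rad
sin(2*theta) = sin(1.8902) = 0.9494
R = 32.03^2 * 0.9494 / 9.81
R = 1025.9209 * 0.9494 / 9.81 = 99.2901 m

99.2901 m


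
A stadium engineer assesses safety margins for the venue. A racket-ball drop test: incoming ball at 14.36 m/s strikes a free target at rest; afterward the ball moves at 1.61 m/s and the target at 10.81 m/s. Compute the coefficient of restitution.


e = (v2_after - v1_after) / (v1_before - v2_before)
Numerator = 10.81 - 1.61 = 9.2
Denominator = 14.36 - 0 = 14.36
e = 9.2 / 14.36 = 0.6407

0.6407


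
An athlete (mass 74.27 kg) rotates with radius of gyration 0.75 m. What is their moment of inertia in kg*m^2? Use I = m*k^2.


I = m * k^2
I = 74.27 * 0.75^2
I = 74.27 * 0.5625 = 41.7769 kg*m^2

41.7769 kg*m^2


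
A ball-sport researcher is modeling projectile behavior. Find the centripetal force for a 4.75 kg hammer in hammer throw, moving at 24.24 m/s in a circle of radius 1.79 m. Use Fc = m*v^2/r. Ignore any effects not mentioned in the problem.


Fc = m * v^2 / r
v^2 = 24.24^2 = 587.5776
Fc = 4.75 * 587.5776 / 1.79
Fc = 2790.9936 / 1.79 = 1559.2143 N

1559.2143 N


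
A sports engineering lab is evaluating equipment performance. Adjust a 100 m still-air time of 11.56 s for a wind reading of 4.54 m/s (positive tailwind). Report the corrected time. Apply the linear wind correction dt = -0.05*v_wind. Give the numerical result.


dt = -0.05 * v_wind = -0.05 * 4.54 = -0.227 s
t_corrected = t_still + dt = 11.56 + (-0.227)
t_corrected = 11.333 s

11.333 s


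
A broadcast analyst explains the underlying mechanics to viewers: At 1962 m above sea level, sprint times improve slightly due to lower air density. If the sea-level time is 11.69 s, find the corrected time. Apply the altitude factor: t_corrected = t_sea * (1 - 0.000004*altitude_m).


Correction factor = 1 - 0.000004 * 1962 = 0.992152
t_corrected = t_sea * factor = 11.69 * 0.992152
t_corrected = 11.5983 s

11.5983 s


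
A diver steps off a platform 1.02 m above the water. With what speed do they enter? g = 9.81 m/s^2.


v = sqrt(2 * g * h)
v = sqrt(2 * 9.81 * 1.02)
v = sqrt(20.0124) = 4.4735 m/s

4.4735 m/s


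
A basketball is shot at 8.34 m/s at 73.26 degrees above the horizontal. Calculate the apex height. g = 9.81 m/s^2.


H = (v*sin(theta))^2 / (2*g)
vy = v*sin(theta) = 8.34 * sin(73.26 deg) = 7.9866 m/s
H = vy^2 / (2*g) = 63.7852 / (2*9.81)
H = 63.7852 / 19.62 = 3.251 m

3.251 m


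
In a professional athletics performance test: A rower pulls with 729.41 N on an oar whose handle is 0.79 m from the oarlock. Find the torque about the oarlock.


tau = F * d
tau = 729.41 * 0.79
tau = 576.2339 N*m

576.2339 N*m


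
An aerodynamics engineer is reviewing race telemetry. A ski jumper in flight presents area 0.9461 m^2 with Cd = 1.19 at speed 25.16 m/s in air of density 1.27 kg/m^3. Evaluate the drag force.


Fd = 0.5 * Cd * rho * A * v^2
Fd = 0.5 * 1.19 * 1.27 * 0.9461 * 25.16^2
v^2 = 633.0256
Fd = 0.5 * 1.19 * 1.27 * 0.9461 * 633.0256 = 452.563 N

452.563 N


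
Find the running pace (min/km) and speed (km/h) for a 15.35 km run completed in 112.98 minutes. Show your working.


Pace = time / distance = 112.98 min / 15.35 km = 7.3603 min/km
Speed = distance / time_in_hours = 15.35 / 1.883 hr
Speed = 8.1519 km/h

7.3603 min/km, 8.1519 km/h


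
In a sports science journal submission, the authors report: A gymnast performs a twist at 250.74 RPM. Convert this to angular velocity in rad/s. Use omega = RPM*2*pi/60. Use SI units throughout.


omega = RPM * 2 * pi / 60
omega = 250.74 * 2 * 3.14159 / 60
omega = 1575.4459 / 60 = 26.2574 rad/s

26.2574 rad/s


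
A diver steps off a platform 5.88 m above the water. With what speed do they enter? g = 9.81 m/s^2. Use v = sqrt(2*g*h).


v = sqrt(2 * g * h)
v = sqrt(2 * 9.81 * 5.88)
v = sqrt(115.3656) = 10.7408 m/s

10.7408 m/s


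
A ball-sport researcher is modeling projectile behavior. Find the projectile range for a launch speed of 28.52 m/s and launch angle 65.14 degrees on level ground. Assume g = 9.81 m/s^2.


R = v^2 * sin(2*theta) / g
Convert angle to radians: theta = 65.14 deg = 1.1369 rad
sin(2*theta) = sin(2.2738) = 0.7629
R = 28.52^2 * 0.7629 / 9.81
R = 813.3904 * 0.7629 / 9.81 = 63.2549 m

63.2549 m


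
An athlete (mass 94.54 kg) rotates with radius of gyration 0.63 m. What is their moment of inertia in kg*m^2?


I = m * k^2
I = 94.54 * 0.63^2
I = 94.54 * 0.3969 = 37.5229 kg*m^2

37.5229 kg*m^2


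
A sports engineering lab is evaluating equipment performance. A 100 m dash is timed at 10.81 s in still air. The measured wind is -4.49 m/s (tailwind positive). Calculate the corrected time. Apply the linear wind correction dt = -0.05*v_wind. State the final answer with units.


dt = -0.05 * v_wind = -0.05 * -4.49 = 0.2245 s
t_corrected = t_still + dt = 10.81 + (0.2245)
t_corrected = 11.0345 s

11.0345 s


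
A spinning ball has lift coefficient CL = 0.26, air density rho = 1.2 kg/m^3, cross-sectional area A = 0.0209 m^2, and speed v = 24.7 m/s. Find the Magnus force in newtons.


FM = 0.5 * CL * rho * A * v^2
FM = 0.5 * 0.26 * 1.2 * 0.0209 * 24.7^2
v^2 = 610.09
FM = 0.5 * 0.26 * 1.2 * 0.0209 * 610.09 = 1.9891 N

1.9891 N


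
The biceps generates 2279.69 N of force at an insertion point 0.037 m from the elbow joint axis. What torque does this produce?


tau = F * d
tau = 2279.69 * 0.037
tau = 84.3485 N*m

84.3485 N*m


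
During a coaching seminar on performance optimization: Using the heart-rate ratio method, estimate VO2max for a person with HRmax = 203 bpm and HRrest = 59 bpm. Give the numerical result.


VO2max = 15.3 * HRmax / HRrest
VO2max = 15.3 * 203 / 59
VO2max = 3105.9 / 59 = 52.6424 mL/kg/min

52.6424 mL/kg/min


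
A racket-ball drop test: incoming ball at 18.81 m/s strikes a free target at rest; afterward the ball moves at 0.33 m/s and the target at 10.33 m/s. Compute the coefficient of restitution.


e = (v2_after - v1_after) / (v1_before - v2_before)
Numerator = 10.33 - 0.33 = 10
Denominator = 18.81 - 0 = 18.81
e = 10 / 18.81 = 0.5316

0.5316


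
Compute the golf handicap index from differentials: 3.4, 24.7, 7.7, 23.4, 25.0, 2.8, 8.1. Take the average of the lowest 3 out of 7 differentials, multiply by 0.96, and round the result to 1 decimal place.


All differentials: 3.4, 24.7, 7.7, 23.4, 25.0, 2.8, 8.1
Sorted: 2.8, 3.4, 7.7, 8.1, 23.4, 24.7, 25.0
Best 3: 2.8, 3.4, 7.7
Average of best = 13.9 / 3 = 4.6333
Raw index = 4.6333 * 0.96 = 4.448
Handicap index = round(4.448, 1) = 4.4

4.4


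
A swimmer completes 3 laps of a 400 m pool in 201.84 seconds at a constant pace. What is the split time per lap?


Split time = total_time / n_laps = 201.84 / 3
Split time = 67.28 s per lap

67.28 s


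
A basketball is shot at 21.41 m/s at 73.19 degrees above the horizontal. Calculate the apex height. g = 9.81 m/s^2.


H = (v*sin(theta))^2 / (2*g)
vy = v*sin(theta) = 21.41 * sin(73.19 deg) = 20.4951 m/s
H = vy^2 / (2*g) = 420.0504 / (2*9.81)
H = 420.0504 / 19.62 = 21.4093 m

21.4093 m


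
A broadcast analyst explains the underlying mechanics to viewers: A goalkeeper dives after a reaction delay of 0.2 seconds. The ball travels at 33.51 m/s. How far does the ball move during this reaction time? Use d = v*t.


d = v * t
d = 33.51 * 0.2
d = 6.702 m

6.702 m


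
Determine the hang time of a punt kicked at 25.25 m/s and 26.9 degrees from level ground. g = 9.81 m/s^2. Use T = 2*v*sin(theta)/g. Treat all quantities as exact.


T = 2*v*sin(theta)/g
sin(theta) = sin(26.9 deg) = 0.4524
T = 2*25.25*0.4524 / 9.81
T = 22.848 / 9.81 = 2.329 s

2.329 s


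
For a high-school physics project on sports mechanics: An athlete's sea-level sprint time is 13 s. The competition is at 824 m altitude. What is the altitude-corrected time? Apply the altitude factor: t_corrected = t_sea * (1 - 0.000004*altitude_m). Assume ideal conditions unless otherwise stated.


Correction factor = 1 - 0.000004 * 824 = 0.996704
t_corrected = t_sea * factor = 13 * 0.996704
t_corrected = 12.9572 s

12.9572 s


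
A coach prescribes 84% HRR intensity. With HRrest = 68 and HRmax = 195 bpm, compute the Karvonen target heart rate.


Target = HRrest + pct*(HRmax - HRrest)
Heart rate reserve = HRmax - HRrest = 195 - 68 = 127 bpm
Fraction = 84% = 0.84
Target = 68 + 0.84 * 127
Target = 68 + 106.68 = 174.68 bpm

174.68 bpm


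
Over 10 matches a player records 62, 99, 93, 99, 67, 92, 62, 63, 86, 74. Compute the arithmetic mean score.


Average = sum / n
Sum = 797
Average = 797 / 10 = 79.7

79.7


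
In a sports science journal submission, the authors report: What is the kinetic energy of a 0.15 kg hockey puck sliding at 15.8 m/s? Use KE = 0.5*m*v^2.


KE = 0.5 * m * v^2
KE = 0.5 * 0.15 * 15.8^2
KE = 0.5 * 0.15 * 249.64 = 18.723 J

18.723 J


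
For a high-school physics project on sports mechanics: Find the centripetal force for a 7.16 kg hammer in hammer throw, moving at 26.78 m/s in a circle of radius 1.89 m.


Fc = m * v^2 / r
v^2 = 26.78^2 = 717.1684
Fc = 7.16 * 717.1684 / 1.89
Fc = 5134.9257 / 1.89 = 2716.8919 N

2716.8919 N


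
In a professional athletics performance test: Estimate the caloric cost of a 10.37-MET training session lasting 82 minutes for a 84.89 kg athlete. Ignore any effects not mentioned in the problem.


kcal = MET * mass * time_hr
Convert time: 82 min = 1.3667 hr
kcal = 10.37 * 84.89 * 1.3667
kcal = 1203.0894 kcal

1203.0894 kcal


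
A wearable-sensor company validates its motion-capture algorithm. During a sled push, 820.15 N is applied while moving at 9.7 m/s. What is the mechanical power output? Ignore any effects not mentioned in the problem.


P = F * v
P = 820.15 * 9.7
P = 7955.455 W

7955.455 W


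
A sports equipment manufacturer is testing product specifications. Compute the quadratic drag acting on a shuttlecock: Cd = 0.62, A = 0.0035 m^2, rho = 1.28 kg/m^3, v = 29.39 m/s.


Fd = 0.5 * Cd * rho * A * v^2
Fd = 0.5 * 0.62 * 1.28 * 0.0035 * 29.39^2
v^2 = 863.7721
Fd = 0.5 * 0.62 * 1.28 * 0.0035 * 863.7721 = 1.1996 N

1.1996 N


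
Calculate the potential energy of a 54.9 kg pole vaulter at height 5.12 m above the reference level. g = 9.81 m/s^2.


PE = m * g * h
PE = 54.9 * 9.81 * 5.12
PE = 538.569 * 5.12 = 2757.4733 J

2757.4733 J


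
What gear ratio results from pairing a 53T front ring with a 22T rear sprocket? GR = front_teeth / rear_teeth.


GR = front_teeth / rear_teeth
GR = 53 / 22
GR = 2.4091

2.4091


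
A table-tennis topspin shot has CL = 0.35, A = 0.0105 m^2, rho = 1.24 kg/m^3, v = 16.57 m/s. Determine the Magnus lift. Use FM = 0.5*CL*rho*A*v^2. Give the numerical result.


FM = 0.5 * CL * rho * A * v^2
FM = 0.5 * 0.35 * 1.24 * 0.0105 * 16.57^2
v^2 = 274.5649
FM = 0.5 * 0.35 * 1.24 * 0.0105 * 274.5649 = 0.6256 N

0.6256 N


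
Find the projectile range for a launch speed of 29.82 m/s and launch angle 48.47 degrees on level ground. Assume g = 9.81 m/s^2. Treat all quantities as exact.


R = v^2 * sin(2*theta) / g
Convert angle to radians: theta = 48.47 deg = 0.846 rad
sin(2*theta) = sin(1.6919) = 0.9927
R = 29.82^2 * 0.9927 / 9.81
R = 889.2324 * 0.9927 / 9.81 = 89.9814 m

89.9814 m


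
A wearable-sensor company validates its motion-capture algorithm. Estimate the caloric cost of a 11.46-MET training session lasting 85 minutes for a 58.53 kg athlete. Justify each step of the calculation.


kcal = MET * mass * time_hr
Convert time: 85 min = 1.4167 hr
kcal = 11.46 * 58.53 * 1.4167
kcal = 950.2346 kcal

950.2346 kcal


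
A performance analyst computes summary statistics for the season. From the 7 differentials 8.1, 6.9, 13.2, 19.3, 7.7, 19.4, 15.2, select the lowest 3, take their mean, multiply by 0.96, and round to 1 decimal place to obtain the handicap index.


All differentials: 8.1, 6.9, 13.2, 19.3, 7.7, 19.4, 15.2
Sorted: 6.9, 7.7, 8.1, 13.2, 15.2, 19.3, 19.4
Best 3: 6.9, 7.7, 8.1
Average of best = 22.7 / 3 = 7.5667
Raw index = 7.5667 * 0.96 = 7.264
Handicap index = round(7.264, 1) = 7.3

7.3


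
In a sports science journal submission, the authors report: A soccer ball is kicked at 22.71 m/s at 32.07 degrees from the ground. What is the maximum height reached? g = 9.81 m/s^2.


H = (v*sin(theta))^2 / (2*g)
vy = v*sin(theta) = 22.71 * sin(32.07 deg) = 12.058 m/s
H = vy^2 / (2*g) = 145.3951 / (2*9.81)
H = 145.3951 / 19.62 = 7.4106 m

7.4106 m


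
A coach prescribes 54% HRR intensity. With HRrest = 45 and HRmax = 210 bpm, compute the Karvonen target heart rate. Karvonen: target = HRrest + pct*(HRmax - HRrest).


Target = HRrest + pct*(HRmax - HRrest)
Heart rate reserve = HRmax - HRrest = 210 - 45 = 165 bpm
Fraction = 54% = 0.54
Target = 45 + 0.54 * 165
Target = 45 + 89.1 = 134.1 bpm

134.1 bpm


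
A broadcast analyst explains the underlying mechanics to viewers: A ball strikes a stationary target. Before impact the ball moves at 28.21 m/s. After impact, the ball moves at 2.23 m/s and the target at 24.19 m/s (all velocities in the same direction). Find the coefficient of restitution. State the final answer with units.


e = (v2_after - v1_after) / (v1_before - v2_before)
Numerator = 24.19 - 2.23 = 21.96
Denominator = 28.21 - 0 = 28.21
e = 21.96 / 28.21 = 0.7784

0.7784


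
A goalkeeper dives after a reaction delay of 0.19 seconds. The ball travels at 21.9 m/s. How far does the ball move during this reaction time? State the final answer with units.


d = v * t
d = 21.9 * 0.19
d = 4.161 m

4.161 m


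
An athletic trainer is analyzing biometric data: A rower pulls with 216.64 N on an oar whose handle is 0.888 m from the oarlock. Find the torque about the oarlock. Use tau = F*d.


tau = F * d
tau = 216.64 * 0.888
tau = 192.3763 N*m

192.3763 N*m


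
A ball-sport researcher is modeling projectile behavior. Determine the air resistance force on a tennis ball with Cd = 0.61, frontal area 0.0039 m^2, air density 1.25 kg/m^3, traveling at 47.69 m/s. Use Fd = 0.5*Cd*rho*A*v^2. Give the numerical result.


Fd = 0.5 * Cd * rho * A * v^2
Fd = 0.5 * 0.61 * 1.25 * 0.0039 * 47.69^2
v^2 = 2274.3361
Fd = 0.5 * 0.61 * 1.25 * 0.0039 * 2274.3361 = 3.3817 N

3.3817 N


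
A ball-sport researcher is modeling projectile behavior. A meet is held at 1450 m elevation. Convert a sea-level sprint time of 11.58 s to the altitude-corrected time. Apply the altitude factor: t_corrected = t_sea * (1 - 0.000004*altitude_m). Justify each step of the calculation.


Correction factor = 1 - 0.000004 * 1450 = 0.9942
t_corrected = t_sea * factor = 11.58 * 0.9942
t_corrected = 11.5128 s

11.5128 s


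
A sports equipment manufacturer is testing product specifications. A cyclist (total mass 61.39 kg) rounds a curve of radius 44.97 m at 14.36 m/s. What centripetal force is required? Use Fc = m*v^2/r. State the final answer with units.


Fc = m * v^2 / r
v^2 = 14.36^2 = 206.2096
Fc = 61.39 * 206.2096 / 44.97
Fc = 12659.2073 / 44.97 = 281.5034 N

281.5034 N


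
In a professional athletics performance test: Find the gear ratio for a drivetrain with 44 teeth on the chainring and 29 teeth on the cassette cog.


GR = front_teeth / rear_teeth
GR = 44 / 29
GR = 1.5172

1.5172


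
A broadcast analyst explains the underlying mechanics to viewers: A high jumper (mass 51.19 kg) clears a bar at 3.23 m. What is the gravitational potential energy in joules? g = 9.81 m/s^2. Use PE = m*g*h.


PE = m * g * h
PE = 51.19 * 9.81 * 3.23
PE = 502.1739 * 3.23 = 1622.0217 J

1622.0217 J


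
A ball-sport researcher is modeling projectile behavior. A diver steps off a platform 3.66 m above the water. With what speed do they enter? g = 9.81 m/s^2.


v = sqrt(2 * g * h)
v = sqrt(2 * 9.81 * 3.66)
v = sqrt(71.8092) = 8.474 m/s

8.474 m/s


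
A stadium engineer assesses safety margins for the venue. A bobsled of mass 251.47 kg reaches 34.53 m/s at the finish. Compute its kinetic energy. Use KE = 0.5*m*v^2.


KE = 0.5 * m * v^2
KE = 0.5 * 251.47 * 34.53^2
KE = 0.5 * 251.47 * 1192.3209 = 149916.4684 J

149916.4684 J


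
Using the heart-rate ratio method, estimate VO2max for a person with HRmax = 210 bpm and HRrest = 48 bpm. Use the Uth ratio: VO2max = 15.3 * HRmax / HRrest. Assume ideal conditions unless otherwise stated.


VO2max = 15.3 * HRmax / HRrest
VO2max = 15.3 * 210 / 48
VO2max = 3213 / 48 = 66.9375 mL/kg/min

66.9375 mL/kg/min


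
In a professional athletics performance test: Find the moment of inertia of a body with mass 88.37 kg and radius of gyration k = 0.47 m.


I = m * k^2
I = 88.37 * 0.47^2
I = 88.37 * 0.2209 = 19.5209 kg*m^2

19.5209 kg*m^2


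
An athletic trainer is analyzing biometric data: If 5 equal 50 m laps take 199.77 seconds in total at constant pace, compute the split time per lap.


Split time = total_time / n_laps = 199.77 / 5
Split time = 39.954 s per lap

39.954 s


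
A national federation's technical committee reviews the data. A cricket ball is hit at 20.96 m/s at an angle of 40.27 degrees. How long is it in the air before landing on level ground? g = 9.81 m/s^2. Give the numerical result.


T = 2*v*sin(theta)/g
sin(theta) = sin(40.27 deg) = 0.6464
T = 2*20.96*0.6464 / 9.81
T = 27.0967 / 9.81 = 2.7621 s

2.7621 s


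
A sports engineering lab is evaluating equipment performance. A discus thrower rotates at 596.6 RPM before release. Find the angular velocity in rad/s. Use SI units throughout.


omega = RPM * 2 * pi / 60
omega = 596.6 * 2 * 3.14159 / 60
omega = 3748.5484 / 60 = 62.4758 rad/s

62.4758 rad/s


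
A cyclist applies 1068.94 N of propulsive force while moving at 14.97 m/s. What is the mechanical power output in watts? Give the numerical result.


P = F * v
P = 1068.94 * 14.97
P = 16002.0318 W

16002.0318 W


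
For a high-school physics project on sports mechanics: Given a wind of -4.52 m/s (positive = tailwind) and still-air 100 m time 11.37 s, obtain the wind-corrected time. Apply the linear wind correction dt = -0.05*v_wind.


dt = -0.05 * v_wind = -0.05 * -4.52 = 0.226 s
t_corrected = t_still + dt = 11.37 + (0.226)
t_corrected = 11.596 s

11.596 s


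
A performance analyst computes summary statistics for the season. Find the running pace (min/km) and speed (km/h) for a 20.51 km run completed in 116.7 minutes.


Pace = time / distance = 116.7 min / 20.51 km = 5.6899 min/km
Speed = distance / time_in_hours = 20.51 / 1.945 hr
Speed = 10.545 km/h

5.6899 min/km, 10.545 km/h


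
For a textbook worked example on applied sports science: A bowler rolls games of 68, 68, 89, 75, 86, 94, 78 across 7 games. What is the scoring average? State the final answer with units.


Average = sum / n
Sum = 558
Average = 558 / 7 = 79.7143

79.7143


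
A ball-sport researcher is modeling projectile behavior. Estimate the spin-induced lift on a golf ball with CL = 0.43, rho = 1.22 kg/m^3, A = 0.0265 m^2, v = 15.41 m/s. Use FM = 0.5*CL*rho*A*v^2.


FM = 0.5 * CL * rho * A * v^2
FM = 0.5 * 0.43 * 1.22 * 0.0265 * 15.41^2
v^2 = 237.4681
FM = 0.5 * 0.43 * 1.22 * 0.0265 * 237.4681 = 1.6506 N

1.6506 N


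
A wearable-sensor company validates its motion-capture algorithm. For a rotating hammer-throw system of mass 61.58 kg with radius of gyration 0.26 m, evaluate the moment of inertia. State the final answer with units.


I = m * k^2
I = 61.58 * 0.26^2
I = 61.58 * 0.0676 = 4.1628 kg*m^2

4.1628 kg*m^2


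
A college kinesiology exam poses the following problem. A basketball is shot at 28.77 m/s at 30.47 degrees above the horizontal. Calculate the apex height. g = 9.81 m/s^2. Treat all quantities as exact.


H = (v*sin(theta))^2 / (2*g)
vy = v*sin(theta) = 28.77 * sin(30.47 deg) = 14.5889 m/s
H = vy^2 / (2*g) = 212.8359 / (2*9.81)
H = 212.8359 / 19.62 = 10.8479 m

10.8479 m


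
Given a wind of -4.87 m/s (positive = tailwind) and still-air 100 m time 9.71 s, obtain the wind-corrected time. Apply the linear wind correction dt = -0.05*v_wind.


dt = -0.05 * v_wind = -0.05 * -4.87 = 0.2435 s
t_corrected = t_still + dt = 9.71 + (0.2435)
t_corrected = 9.9535 s

9.9535 s


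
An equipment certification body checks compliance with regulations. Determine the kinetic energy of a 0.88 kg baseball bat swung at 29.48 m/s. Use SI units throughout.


KE = 0.5 * m * v^2
KE = 0.5 * 0.88 * 29.48^2
KE = 0.5 * 0.88 * 869.0704 = 382.391 J

382.391 J


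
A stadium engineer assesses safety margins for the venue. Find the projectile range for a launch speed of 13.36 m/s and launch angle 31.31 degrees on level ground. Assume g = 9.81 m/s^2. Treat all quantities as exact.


R = v^2 * sin(2*theta) / g
Convert angle to radians: theta = 31.31 deg = 0.5465 rad
sin(2*theta) = sin(1.0929) = 0.888
R = 13.36^2 * 0.888 / 9.81
R = 178.4896 * 0.888 / 9.81 = 16.1564 m

16.1564 m


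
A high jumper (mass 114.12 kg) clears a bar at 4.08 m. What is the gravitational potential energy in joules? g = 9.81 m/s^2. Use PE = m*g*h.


PE = m * g * h
PE = 114.12 * 9.81 * 4.08
PE = 1119.5172 * 4.08 = 4567.6302 J

4567.6302 J


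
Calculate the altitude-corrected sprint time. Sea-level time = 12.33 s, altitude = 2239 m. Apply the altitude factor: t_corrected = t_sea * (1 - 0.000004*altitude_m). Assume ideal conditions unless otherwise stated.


Correction factor = 1 - 0.000004 * 2239 = 0.991044
t_corrected = t_sea * factor = 12.33 * 0.991044
t_corrected = 12.2196 s

12.2196 s


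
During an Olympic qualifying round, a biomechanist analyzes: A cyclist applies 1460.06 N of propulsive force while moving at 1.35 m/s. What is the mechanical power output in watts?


P = F * v
P = 1460.06 * 1.35
P = 1971.081 W

1971.081 W


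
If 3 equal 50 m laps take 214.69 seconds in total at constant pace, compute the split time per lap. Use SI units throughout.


Split time = total_time / n_laps = 214.69 / 3
Split time = 71.5633 s per lap

71.5633 s


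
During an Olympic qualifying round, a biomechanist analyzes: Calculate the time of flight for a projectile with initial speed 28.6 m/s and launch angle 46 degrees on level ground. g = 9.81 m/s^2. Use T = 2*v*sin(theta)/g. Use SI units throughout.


T = 2*v*sin(theta)/g
sin(theta) = sin(46 deg) = 0.7193
T = 2*28.6*0.7193 / 9.81
T = 41.1462 / 9.81 = 4.1943 s

4.1943 s


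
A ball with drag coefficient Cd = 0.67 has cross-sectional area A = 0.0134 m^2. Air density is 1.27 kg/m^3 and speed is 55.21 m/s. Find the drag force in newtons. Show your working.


Fd = 0.5 * Cd * rho * A * v^2
Fd = 0.5 * 0.67 * 1.27 * 0.0134 * 55.21^2
v^2 = 3048.1441
Fd = 0.5 * 0.67 * 1.27 * 0.0134 * 3048.1441 = 17.3776 N

17.3776 N
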